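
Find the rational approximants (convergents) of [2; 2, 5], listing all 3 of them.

Using the convergent recurrence p_i = a_i*p_{i-1} + p_{i-2}, q_i = a_i*q_{i-1} + q_{i-2} with p_{-2}=0, p_{-1}=1, q_{-2}=1, q_{-1}=0:
  i=0: a_0=2, p_0 = 2*1 + 0 = 2, q_0 = 2*0 + 1 = 1.
  i=1: a_1=2, p_1 = 2*2 + 1 = 5, q_1 = 2*1 + 0 = 2.
  i=2: a_2=5, p_2 = 5*5 + 2 = 27, q_2 = 5*2 + 1 = 11.

2/1, 5/2, 27/11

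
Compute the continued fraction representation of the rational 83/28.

Run the Euclidean algorithm on 83 and 28; the successive quotients are the partial quotients a_0, a_1, ... (each step inverts the fractional part left over by the previous one):
  83 = 2*28 + 27, so a_0 = 2.
  28 = 1*27 + 1, so a_1 = 1.
  27 = 27*1 + 0, so a_2 = 27.
The remainder reaches 0 after 3 divisions, so the expansion has 3 partial quotients, read off in order.

[2; 1, 27]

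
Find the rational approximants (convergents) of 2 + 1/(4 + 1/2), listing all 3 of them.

2/1, 9/4, 20/9

Using the convergent recurrence p_i = a_i*p_{i-1} + p_{i-2}, q_i = a_i*q_{i-1} + q_{i-2} with p_{-2}=0, p_{-1}=1, q_{-2}=1, q_{-1}=0:
  i=0: a_0=2, p_0 = 2*1 + 0 = 2, q_0 = 2*0 + 1 = 1.
  i=1: a_1=4, p_1 = 4*2 + 1 = 9, q_1 = 4*1 + 0 = 4.
  i=2: a_2=2, p_2 = 2*9 + 2 = 20, q_2 = 2*4 + 1 = 9.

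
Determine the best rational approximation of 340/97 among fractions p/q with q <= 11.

7/2

Expand x = 340/97 as a continued fraction with the Euclidean algorithm:
  340 = 3*97 + 49, so a_0 = 3.
  97 = 1*49 + 48, so a_1 = 1.
  49 = 1*48 + 1, so a_2 = 1.
  48 = 48*1 + 0, so a_3 = 48.
so x = [3; 1, 1, 48].
Convergents (p_i = a_i*p_{i-1} + p_{i-2}, q_i = a_i*q_{i-1} + q_{i-2} with p_{-2}=0, p_{-1}=1, q_{-2}=1, q_{-1}=0), until the denominator exceeds 11:
  i=0: a_0=3, p_0 = 3*1 + 0 = 3, q_0 = 3*0 + 1 = 1.
  i=1: a_1=1, p_1 = 1*3 + 1 = 4, q_1 = 1*1 + 0 = 1.
  i=2: a_2=1, p_2 = 1*4 + 3 = 7, q_2 = 1*1 + 1 = 2.
  i=3: a_3=48, p_3 = 48*7 + 4 = 340, q_3 = 48*2 + 1 = 97.
q_3 = 97 > 11, so the last convergent with denominator <= 11 is p_2/q_2 = 7/2.
The closest fraction with denominator <= 11 is either p_2/q_2 or the intermediate fraction (k*p_2 + p_1)/(k*q_2 + q_1) with the largest k >= 1 whose denominator stays <= 11; these approach x as k grows, and every other convergent or intermediate fraction in range is farther away.
Largest k: floor((11 - q_1)/q_2) = floor((11 - 1)/2) = 5.
That gives (5*7 + 4)/(5*2 + 1) = 39/11.
Compare the errors: |x - 7/2| = |340*2 - 7*97|/(97*2) = 1/194, and |x - 39/11| = |340*11 - 39*97|/(97*11) = 43/1067.
Cross-multiplying, 1*1067 = 1067 < 8342 = 43*194, so 1/194 is smaller: the convergent 7/2 is closer to x than 39/11.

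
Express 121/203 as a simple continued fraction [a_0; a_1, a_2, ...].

Run the Euclidean algorithm on 121 and 203; the successive quotients are the partial quotients a_0, a_1, ... (each step inverts the fractional part left over by the previous one):
  121 = 0*203 + 121, so a_0 = 0.
  203 = 1*121 + 82, so a_1 = 1.
  121 = 1*82 + 39, so a_2 = 1.
  82 = 2*39 + 4, so a_3 = 2.
  39 = 9*4 + 3, so a_4 = 9.
  4 = 1*3 + 1, so a_5 = 1.
  3 = 3*1 + 0, so a_6 = 3.
The remainder reaches 0 after 7 divisions, so the expansion has 7 partial quotients, read off in order.

[0; 1, 1, 2, 9, 1, 3]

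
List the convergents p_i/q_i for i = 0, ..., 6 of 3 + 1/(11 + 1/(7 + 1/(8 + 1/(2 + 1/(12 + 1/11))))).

Using the convergent recurrence p_i = a_i*p_{i-1} + p_{i-2}, q_i = a_i*q_{i-1} + q_{i-2} with p_{-2}=0, p_{-1}=1, q_{-2}=1, q_{-1}=0:
  i=0: a_0=3, p_0 = 3*1 + 0 = 3, q_0 = 3*0 + 1 = 1.
  i=1: a_1=11, p_1 = 11*3 + 1 = 34, q_1 = 11*1 + 0 = 11.
  i=2: a_2=7, p_2 = 7*34 + 3 = 241, q_2 = 7*11 + 1 = 78.
  i=3: a_3=8, p_3 = 8*241 + 34 = 1962, q_3 = 8*78 + 11 = 635.
  i=4: a_4=2, p_4 = 2*1962 + 241 = 4165, q_4 = 2*635 + 78 = 1348.
  i=5: a_5=12, p_5 = 12*4165 + 1962 = 51942, q_5 = 12*1348 + 635 = 16811.
  i=6: a_6=11, p_6 = 11*51942 + 4165 = 575527, q_6 = 11*16811 + 1348 = 186269.

3/1, 34/11, 241/78, 1962/635, 4165/1348, 51942/16811, 575527/186269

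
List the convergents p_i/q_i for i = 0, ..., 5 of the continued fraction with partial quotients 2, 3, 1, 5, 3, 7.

2/1, 7/3, 9/4, 52/23, 165/73, 1207/534

Using the convergent recurrence p_i = a_i*p_{i-1} + p_{i-2}, q_i = a_i*q_{i-1} + q_{i-2} with p_{-2}=0, p_{-1}=1, q_{-2}=1, q_{-1}=0:
  i=0: a_0=2, p_0 = 2*1 + 0 = 2, q_0 = 2*0 + 1 = 1.
  i=1: a_1=3, p_1 = 3*2 + 1 = 7, q_1 = 3*1 + 0 = 3.
  i=2: a_2=1, p_2 = 1*7 + 2 = 9, q_2 = 1*3 + 1 = 4.
  i=3: a_3=5, p_3 = 5*9 + 7 = 52, q_3 = 5*4 + 3 = 23.
  i=4: a_4=3, p_4 = 3*52 + 9 = 165, q_4 = 3*23 + 4 = 73.
  i=5: a_5=7, p_5 = 7*165 + 52 = 1207, q_5 = 7*73 + 23 = 534.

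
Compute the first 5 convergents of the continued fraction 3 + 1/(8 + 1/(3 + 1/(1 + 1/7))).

Using the convergent recurrence p_i = a_i*p_{i-1} + p_{i-2}, q_i = a_i*q_{i-1} + q_{i-2} with p_{-2}=0, p_{-1}=1, q_{-2}=1, q_{-1}=0:
  i=0: a_0=3, p_0 = 3*1 + 0 = 3, q_0 = 3*0 + 1 = 1.
  i=1: a_1=8, p_1 = 8*3 + 1 = 25, q_1 = 8*1 + 0 = 8.
  i=2: a_2=3, p_2 = 3*25 + 3 = 78, q_2 = 3*8 + 1 = 25.
  i=3: a_3=1, p_3 = 1*78 + 25 = 103, q_3 = 1*25 + 8 = 33.
  i=4: a_4=7, p_4 = 7*103 + 78 = 799, q_4 = 7*33 + 25 = 256.

3/1, 25/8, 78/25, 103/33, 799/256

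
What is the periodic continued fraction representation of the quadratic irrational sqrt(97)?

[9; (1, 5, 1, 1, 1, 1, 1, 1, 5, 1, 18)]

Write x_i = (sqrt(97) + m_i)/d_i with (m_0, d_0) = (0, 1). a_0 = floor(sqrt(97)) = 9, since 9^2 = 81 <= 97 < 100 = 10^2.
Iterate m_{i+1} = d_i*a_i - m_i, d_{i+1} = (97 - m_{i+1}^2)/d_i, a_{i+1} = floor((a_0 + m_{i+1})/d_{i+1}):
  m_1 = 1*9 - 0 = 9, d_1 = (97 - 9^2)/1 = 16/1 = 16, a_1 = floor((9 + 9)/16) = 1.
  m_2 = 16*1 - 9 = 7, d_2 = (97 - 7^2)/16 = 48/16 = 3, a_2 = floor((9 + 7)/3) = 5.
  m_3 = 3*5 - 7 = 8, d_3 = (97 - 8^2)/3 = 33/3 = 11, a_3 = floor((9 + 8)/11) = 1.
  m_4 = 11*1 - 8 = 3, d_4 = (97 - 3^2)/11 = 88/11 = 8, a_4 = floor((9 + 3)/8) = 1.
  m_5 = 8*1 - 3 = 5, d_5 = (97 - 5^2)/8 = 72/8 = 9, a_5 = floor((9 + 5)/9) = 1.
  m_6 = 9*1 - 5 = 4, d_6 = (97 - 4^2)/9 = 81/9 = 9, a_6 = floor((9 + 4)/9) = 1.
  m_7 = 9*1 - 4 = 5, d_7 = (97 - 5^2)/9 = 72/9 = 8, a_7 = floor((9 + 5)/8) = 1.
  m_8 = 8*1 - 5 = 3, d_8 = (97 - 3^2)/8 = 88/8 = 11, a_8 = floor((9 + 3)/11) = 1.
  m_9 = 11*1 - 3 = 8, d_9 = (97 - 8^2)/11 = 33/11 = 3, a_9 = floor((9 + 8)/3) = 5.
  m_10 = 3*5 - 8 = 7, d_10 = (97 - 7^2)/3 = 48/3 = 16, a_10 = floor((9 + 7)/16) = 1.
  m_11 = 16*1 - 7 = 9, d_11 = (97 - 9^2)/16 = 16/16 = 1, a_11 = floor((9 + 9)/1) = 18.
  m_12 = 1*18 - 9 = 9, d_12 = (97 - 9^2)/1 = 16/1 = 16: (m_12, d_12) = (m_1, d_1) = (9, 16), so from here the quotients repeat a_1, ..., a_11; the period length is 11.
Hence the expansion of sqrt(97) is a_0 = 9 followed by the repeating block 1, 5, 1, 1, 1, 1, 1, 1, 5, 1, 18 (period 11).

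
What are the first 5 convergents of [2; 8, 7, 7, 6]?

2/1, 17/8, 121/57, 864/407, 5305/2499

Using the convergent recurrence p_i = a_i*p_{i-1} + p_{i-2}, q_i = a_i*q_{i-1} + q_{i-2} with p_{-2}=0, p_{-1}=1, q_{-2}=1, q_{-1}=0:
  i=0: a_0=2, p_0 = 2*1 + 0 = 2, q_0 = 2*0 + 1 = 1.
  i=1: a_1=8, p_1 = 8*2 + 1 = 17, q_1 = 8*1 + 0 = 8.
  i=2: a_2=7, p_2 = 7*17 + 2 = 121, q_2 = 7*8 + 1 = 57.
  i=3: a_3=7, p_3 = 7*121 + 17 = 864, q_3 = 7*57 + 8 = 407.
  i=4: a_4=6, p_4 = 6*864 + 121 = 5305, q_4 = 6*407 + 57 = 2499.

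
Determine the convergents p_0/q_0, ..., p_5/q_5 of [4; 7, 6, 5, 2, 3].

Using the convergent recurrence p_i = a_i*p_{i-1} + p_{i-2}, q_i = a_i*q_{i-1} + q_{i-2} with p_{-2}=0, p_{-1}=1, q_{-2}=1, q_{-1}=0:
  i=0: a_0=4, p_0 = 4*1 + 0 = 4, q_0 = 4*0 + 1 = 1.
  i=1: a_1=7, p_1 = 7*4 + 1 = 29, q_1 = 7*1 + 0 = 7.
  i=2: a_2=6, p_2 = 6*29 + 4 = 178, q_2 = 6*7 + 1 = 43.
  i=3: a_3=5, p_3 = 5*178 + 29 = 919, q_3 = 5*43 + 7 = 222.
  i=4: a_4=2, p_4 = 2*919 + 178 = 2016, q_4 = 2*222 + 43 = 487.
  i=5: a_5=3, p_5 = 3*2016 + 919 = 6967, q_5 = 3*487 + 222 = 1683.

4/1, 29/7, 178/43, 919/222, 2016/487, 6967/1683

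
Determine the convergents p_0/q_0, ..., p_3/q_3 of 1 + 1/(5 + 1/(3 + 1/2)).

Using the convergent recurrence p_i = a_i*p_{i-1} + p_{i-2}, q_i = a_i*q_{i-1} + q_{i-2} with p_{-2}=0, p_{-1}=1, q_{-2}=1, q_{-1}=0:
  i=0: a_0=1, p_0 = 1*1 + 0 = 1, q_0 = 1*0 + 1 = 1.
  i=1: a_1=5, p_1 = 5*1 + 1 = 6, q_1 = 5*1 + 0 = 5.
  i=2: a_2=3, p_2 = 3*6 + 1 = 19, q_2 = 3*5 + 1 = 16.
  i=3: a_3=2, p_3 = 2*19 + 6 = 44, q_3 = 2*16 + 5 = 37.

1/1, 6/5, 19/16, 44/37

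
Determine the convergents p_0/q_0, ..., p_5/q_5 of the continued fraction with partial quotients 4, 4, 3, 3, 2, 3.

Using the convergent recurrence p_i = a_i*p_{i-1} + p_{i-2}, q_i = a_i*q_{i-1} + q_{i-2} with p_{-2}=0, p_{-1}=1, q_{-2}=1, q_{-1}=0:
  i=0: a_0=4, p_0 = 4*1 + 0 = 4, q_0 = 4*0 + 1 = 1.
  i=1: a_1=4, p_1 = 4*4 + 1 = 17, q_1 = 4*1 + 0 = 4.
  i=2: a_2=3, p_2 = 3*17 + 4 = 55, q_2 = 3*4 + 1 = 13.
  i=3: a_3=3, p_3 = 3*55 + 17 = 182, q_3 = 3*13 + 4 = 43.
  i=4: a_4=2, p_4 = 2*182 + 55 = 419, q_4 = 2*43 + 13 = 99.
  i=5: a_5=3, p_5 = 3*419 + 182 = 1439, q_5 = 3*99 + 43 = 340.

4/1, 17/4, 55/13, 182/43, 419/99, 1439/340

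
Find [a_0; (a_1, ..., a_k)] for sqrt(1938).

Write x_i = (sqrt(1938) + m_i)/d_i with (m_0, d_0) = (0, 1). a_0 = floor(sqrt(1938)) = 44, since 44^2 = 1936 <= 1938 < 2025 = 45^2.
Iterate m_{i+1} = d_i*a_i - m_i, d_{i+1} = (1938 - m_{i+1}^2)/d_i, a_{i+1} = floor((a_0 + m_{i+1})/d_{i+1}):
  m_1 = 1*44 - 0 = 44, d_1 = (1938 - 44^2)/1 = 2/1 = 2, a_1 = floor((44 + 44)/2) = 44.
  m_2 = 2*44 - 44 = 44, d_2 = (1938 - 44^2)/2 = 2/2 = 1, a_2 = floor((44 + 44)/1) = 88.
  m_3 = 1*88 - 44 = 44, d_3 = (1938 - 44^2)/1 = 2/1 = 2: (m_3, d_3) = (m_1, d_1) = (44, 2), so from here the quotients repeat a_1, a_2; the period length is 2.
Hence the expansion of sqrt(1938) is a_0 = 44 followed by the repeating block 44, 88 (period 2).

[44; (44, 88)]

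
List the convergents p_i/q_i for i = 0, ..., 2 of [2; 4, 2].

2/1, 9/4, 20/9

Using the convergent recurrence p_i = a_i*p_{i-1} + p_{i-2}, q_i = a_i*q_{i-1} + q_{i-2} with p_{-2}=0, p_{-1}=1, q_{-2}=1, q_{-1}=0:
  i=0: a_0=2, p_0 = 2*1 + 0 = 2, q_0 = 2*0 + 1 = 1.
  i=1: a_1=4, p_1 = 4*2 + 1 = 9, q_1 = 4*1 + 0 = 4.
  i=2: a_2=2, p_2 = 2*9 + 2 = 20, q_2 = 2*4 + 1 = 9.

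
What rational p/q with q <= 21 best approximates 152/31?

103/21

Expand x = 152/31 as a continued fraction with the Euclidean algorithm:
  152 = 4*31 + 28, so a_0 = 4.
  31 = 1*28 + 3, so a_1 = 1.
  28 = 9*3 + 1, so a_2 = 9.
  3 = 3*1 + 0, so a_3 = 3.
so x = [4; 1, 9, 3].
Convergents (p_i = a_i*p_{i-1} + p_{i-2}, q_i = a_i*q_{i-1} + q_{i-2} with p_{-2}=0, p_{-1}=1, q_{-2}=1, q_{-1}=0), until the denominator exceeds 21:
  i=0: a_0=4, p_0 = 4*1 + 0 = 4, q_0 = 4*0 + 1 = 1.
  i=1: a_1=1, p_1 = 1*4 + 1 = 5, q_1 = 1*1 + 0 = 1.
  i=2: a_2=9, p_2 = 9*5 + 4 = 49, q_2 = 9*1 + 1 = 10.
  i=3: a_3=3, p_3 = 3*49 + 5 = 152, q_3 = 3*10 + 1 = 31.
q_3 = 31 > 21, so the last convergent with denominator <= 21 is p_2/q_2 = 49/10.
The closest fraction with denominator <= 21 is either p_2/q_2 or the intermediate fraction (k*p_2 + p_1)/(k*q_2 + q_1) with the largest k >= 1 whose denominator stays <= 21; these approach x as k grows, and every other convergent or intermediate fraction in range is farther away.
Largest k: floor((21 - q_1)/q_2) = floor((21 - 1)/10) = 2.
That gives (2*49 + 5)/(2*10 + 1) = 103/21.
Compare the errors: |x - 49/10| = |152*10 - 49*31|/(31*10) = 1/310, and |x - 103/21| = |152*21 - 103*31|/(31*21) = 1/651.
Cross-multiplying, 1*310 = 310 < 651 = 1*651, so 1/651 is smaller: the intermediate fraction 103/21 is closer to x than 49/10.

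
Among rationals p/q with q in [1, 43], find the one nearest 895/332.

Expand x = 895/332 as a continued fraction with the Euclidean algorithm:
  895 = 2*332 + 231, so a_0 = 2.
  332 = 1*231 + 101, so a_1 = 1.
  231 = 2*101 + 29, so a_2 = 2.
  101 = 3*29 + 14, so a_3 = 3.
  29 = 2*14 + 1, so a_4 = 2.
  14 = 14*1 + 0, so a_5 = 14.
so x = [2; 1, 2, 3, 2, 14].
Convergents (p_i = a_i*p_{i-1} + p_{i-2}, q_i = a_i*q_{i-1} + q_{i-2} with p_{-2}=0, p_{-1}=1, q_{-2}=1, q_{-1}=0), until the denominator exceeds 43:
  i=0: a_0=2, p_0 = 2*1 + 0 = 2, q_0 = 2*0 + 1 = 1.
  i=1: a_1=1, p_1 = 1*2 + 1 = 3, q_1 = 1*1 + 0 = 1.
  i=2: a_2=2, p_2 = 2*3 + 2 = 8, q_2 = 2*1 + 1 = 3.
  i=3: a_3=3, p_3 = 3*8 + 3 = 27, q_3 = 3*3 + 1 = 10.
  i=4: a_4=2, p_4 = 2*27 + 8 = 62, q_4 = 2*10 + 3 = 23.
  i=5: a_5=14, p_5 = 14*62 + 27 = 895, q_5 = 14*23 + 10 = 332.
q_5 = 332 > 43, so the last convergent with denominator <= 43 is p_4/q_4 = 62/23.
The closest fraction with denominator <= 43 is either p_4/q_4 or the intermediate fraction (k*p_4 + p_3)/(k*q_4 + q_3) with the largest k >= 1 whose denominator stays <= 43; these approach x as k grows, and every other convergent or intermediate fraction in range is farther away.
Largest k: floor((43 - q_3)/q_4) = floor((43 - 10)/23) = 1.
That gives (1*62 + 27)/(1*23 + 10) = 89/33.
Compare the errors: |x - 62/23| = |895*23 - 62*332|/(332*23) = 1/7636, and |x - 89/33| = |895*33 - 89*332|/(332*33) = 13/10956.
Cross-multiplying, 1*10956 = 10956 < 99268 = 13*7636, so 1/7636 is smaller: the convergent 62/23 is closer to x than 89/33.

62/23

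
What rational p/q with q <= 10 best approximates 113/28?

Expand x = 113/28 as a continued fraction with the Euclidean algorithm:
  113 = 4*28 + 1, so a_0 = 4.
  28 = 28*1 + 0, so a_1 = 28.
so x = [4; 28].
Convergents (p_i = a_i*p_{i-1} + p_{i-2}, q_i = a_i*q_{i-1} + q_{i-2} with p_{-2}=0, p_{-1}=1, q_{-2}=1, q_{-1}=0), until the denominator exceeds 10:
  i=0: a_0=4, p_0 = 4*1 + 0 = 4, q_0 = 4*0 + 1 = 1.
  i=1: a_1=28, p_1 = 28*4 + 1 = 113, q_1 = 28*1 + 0 = 28.
q_1 = 28 > 10, so the last convergent with denominator <= 10 is p_0/q_0 = 4/1.
The closest fraction with denominator <= 10 is either p_0/q_0 or the intermediate fraction (k*p_0 + p_{-1})/(k*q_0 + q_{-1}) with the largest k >= 1 whose denominator stays <= 10; these approach x as k grows, and every other convergent or intermediate fraction in range is farther away.
Largest k: floor((10 - q_{-1})/q_0) = floor((10 - 0)/1) = 10 (using the seeds p_{-1} = 1, q_{-1} = 0).
That gives (10*4 + 1)/(10*1 + 0) = 41/10.
Compare the errors: |x - 4/1| = |113*1 - 4*28|/(28*1) = 1/28, and |x - 41/10| = |113*10 - 41*28|/(28*10) = 18/280.
Cross-multiplying, 1*280 = 280 < 504 = 18*28, so 1/28 is smaller: the convergent 4/1 is closer to x than 41/10.

4/1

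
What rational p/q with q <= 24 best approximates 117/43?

Expand x = 117/43 as a continued fraction with the Euclidean algorithm:
  117 = 2*43 + 31, so a_0 = 2.
  43 = 1*31 + 12, so a_1 = 1.
  31 = 2*12 + 7, so a_2 = 2.
  12 = 1*7 + 5, so a_3 = 1.
  7 = 1*5 + 2, so a_4 = 1.
  5 = 2*2 + 1, so a_5 = 2.
  2 = 2*1 + 0, so a_6 = 2.
so x = [2; 1, 2, 1, 1, 2, 2].
Convergents (p_i = a_i*p_{i-1} + p_{i-2}, q_i = a_i*q_{i-1} + q_{i-2} with p_{-2}=0, p_{-1}=1, q_{-2}=1, q_{-1}=0), until the denominator exceeds 24:
  i=0: a_0=2, p_0 = 2*1 + 0 = 2, q_0 = 2*0 + 1 = 1.
  i=1: a_1=1, p_1 = 1*2 + 1 = 3, q_1 = 1*1 + 0 = 1.
  i=2: a_2=2, p_2 = 2*3 + 2 = 8, q_2 = 2*1 + 1 = 3.
  i=3: a_3=1, p_3 = 1*8 + 3 = 11, q_3 = 1*3 + 1 = 4.
  i=4: a_4=1, p_4 = 1*11 + 8 = 19, q_4 = 1*4 + 3 = 7.
  i=5: a_5=2, p_5 = 2*19 + 11 = 49, q_5 = 2*7 + 4 = 18.
  i=6: a_6=2, p_6 = 2*49 + 19 = 117, q_6 = 2*18 + 7 = 43.
q_6 = 43 > 24, so the last convergent with denominator <= 24 is p_5/q_5 = 49/18.
The closest fraction with denominator <= 24 is either p_5/q_5 or the intermediate fraction (k*p_5 + p_4)/(k*q_5 + q_4) with the largest k >= 1 whose denominator stays <= 24; these approach x as k grows, and every other convergent or intermediate fraction in range is farther away.
Largest k: floor((24 - q_4)/q_5) = floor((24 - 7)/18) = 0.
Since k = 0, no intermediate fraction beyond p_5/q_5 has denominator <= 24, so the convergent 49/18 is the closest (its error is |117*18 - 49*43|/(43*18) = 1/774).

49/18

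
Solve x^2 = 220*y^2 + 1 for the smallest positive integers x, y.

(x, y) = (89, 6)

First expand sqrt(220) as a continued fraction. With x_i = (sqrt(220) + m_i)/d_i and (m_0, d_0) = (0, 1): a_0 = floor(sqrt(220)) = 14, since 14^2 = 196 <= 220 < 225 = 15^2.
Iterate m_{i+1} = d_i*a_i - m_i, d_{i+1} = (220 - m_{i+1}^2)/d_i, a_{i+1} = floor((a_0 + m_{i+1})/d_{i+1}):
  m_1 = 1*14 - 0 = 14, d_1 = (220 - 14^2)/1 = 24/1 = 24, a_1 = floor((14 + 14)/24) = 1.
  m_2 = 24*1 - 14 = 10, d_2 = (220 - 10^2)/24 = 120/24 = 5, a_2 = floor((14 + 10)/5) = 4.
  m_3 = 5*4 - 10 = 10, d_3 = (220 - 10^2)/5 = 120/5 = 24, a_3 = floor((14 + 10)/24) = 1.
  m_4 = 24*1 - 10 = 14, d_4 = (220 - 14^2)/24 = 24/24 = 1, a_4 = floor((14 + 14)/1) = 28.
  m_5 = 1*28 - 14 = 14, d_5 = (220 - 14^2)/1 = 24/1 = 24: (m_5, d_5) = (m_1, d_1) = (14, 24), so from here the quotients repeat a_1, ..., a_4; the period length is 4.
So sqrt(220) = [14; (1, 4, 1, 28)] with period length k = 4.
k is even, so the fundamental solution of x^2 - 220y^2 = 1 is (p_{k-1}, q_{k-1}) = (p_3, q_3); compute convergents through index 3.
Convergents (p_i = a_i*p_{i-1} + p_{i-2}, q_i = a_i*q_{i-1} + q_{i-2} with p_{-2}=0, p_{-1}=1, q_{-2}=1, q_{-1}=0):
  i=0: a_0=14, p_0 = 14*1 + 0 = 14, q_0 = 14*0 + 1 = 1.
  i=1: a_1=1, p_1 = 1*14 + 1 = 15, q_1 = 1*1 + 0 = 1.
  i=2: a_2=4, p_2 = 4*15 + 14 = 74, q_2 = 4*1 + 1 = 5.
  i=3: a_3=1, p_3 = 1*74 + 15 = 89, q_3 = 1*5 + 1 = 6.
Check: 89^2 - 220*6^2 = 7921 - 7920 = 1, so (x, y) = (89, 6) solves the equation, and by the theorem it is the least positive solution.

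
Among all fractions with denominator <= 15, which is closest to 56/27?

29/14

Expand x = 56/27 as a continued fraction with the Euclidean algorithm:
  56 = 2*27 + 2, so a_0 = 2.
  27 = 13*2 + 1, so a_1 = 13.
  2 = 2*1 + 0, so a_2 = 2.
so x = [2; 13, 2].
Convergents (p_i = a_i*p_{i-1} + p_{i-2}, q_i = a_i*q_{i-1} + q_{i-2} with p_{-2}=0, p_{-1}=1, q_{-2}=1, q_{-1}=0), until the denominator exceeds 15:
  i=0: a_0=2, p_0 = 2*1 + 0 = 2, q_0 = 2*0 + 1 = 1.
  i=1: a_1=13, p_1 = 13*2 + 1 = 27, q_1 = 13*1 + 0 = 13.
  i=2: a_2=2, p_2 = 2*27 + 2 = 56, q_2 = 2*13 + 1 = 27.
q_2 = 27 > 15, so the last convergent with denominator <= 15 is p_1/q_1 = 27/13.
The closest fraction with denominator <= 15 is either p_1/q_1 or the intermediate fraction (k*p_1 + p_0)/(k*q_1 + q_0) with the largest k >= 1 whose denominator stays <= 15; these approach x as k grows, and every other convergent or intermediate fraction in range is farther away.
Largest k: floor((15 - q_0)/q_1) = floor((15 - 1)/13) = 1.
That gives (1*27 + 2)/(1*13 + 1) = 29/14.
Compare the errors: |x - 27/13| = |56*13 - 27*27|/(27*13) = 1/351, and |x - 29/14| = |56*14 - 29*27|/(27*14) = 1/378.
Cross-multiplying, 1*351 = 351 < 378 = 1*378, so 1/378 is smaller: the intermediate fraction 29/14 is closer to x than 27/13.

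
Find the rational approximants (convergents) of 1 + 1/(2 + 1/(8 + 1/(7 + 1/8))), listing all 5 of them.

1/1, 3/2, 25/17, 178/121, 1449/985

Using the convergent recurrence p_i = a_i*p_{i-1} + p_{i-2}, q_i = a_i*q_{i-1} + q_{i-2} with p_{-2}=0, p_{-1}=1, q_{-2}=1, q_{-1}=0:
  i=0: a_0=1, p_0 = 1*1 + 0 = 1, q_0 = 1*0 + 1 = 1.
  i=1: a_1=2, p_1 = 2*1 + 1 = 3, q_1 = 2*1 + 0 = 2.
  i=2: a_2=8, p_2 = 8*3 + 1 = 25, q_2 = 8*2 + 1 = 17.
  i=3: a_3=7, p_3 = 7*25 + 3 = 178, q_3 = 7*17 + 2 = 121.
  i=4: a_4=8, p_4 = 8*178 + 25 = 1449, q_4 = 8*121 + 17 = 985.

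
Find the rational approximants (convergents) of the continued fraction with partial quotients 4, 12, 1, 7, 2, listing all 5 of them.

Using the convergent recurrence p_i = a_i*p_{i-1} + p_{i-2}, q_i = a_i*q_{i-1} + q_{i-2} with p_{-2}=0, p_{-1}=1, q_{-2}=1, q_{-1}=0:
  i=0: a_0=4, p_0 = 4*1 + 0 = 4, q_0 = 4*0 + 1 = 1.
  i=1: a_1=12, p_1 = 12*4 + 1 = 49, q_1 = 12*1 + 0 = 12.
  i=2: a_2=1, p_2 = 1*49 + 4 = 53, q_2 = 1*12 + 1 = 13.
  i=3: a_3=7, p_3 = 7*53 + 49 = 420, q_3 = 7*13 + 12 = 103.
  i=4: a_4=2, p_4 = 2*420 + 53 = 893, q_4 = 2*103 + 13 = 219.

4/1, 49/12, 53/13, 420/103, 893/219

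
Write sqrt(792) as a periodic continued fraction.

Write x_i = (sqrt(792) + m_i)/d_i with (m_0, d_0) = (0, 1). a_0 = floor(sqrt(792)) = 28, since 28^2 = 784 <= 792 < 841 = 29^2.
Iterate m_{i+1} = d_i*a_i - m_i, d_{i+1} = (792 - m_{i+1}^2)/d_i, a_{i+1} = floor((a_0 + m_{i+1})/d_{i+1}):
  m_1 = 1*28 - 0 = 28, d_1 = (792 - 28^2)/1 = 8/1 = 8, a_1 = floor((28 + 28)/8) = 7.
  m_2 = 8*7 - 28 = 28, d_2 = (792 - 28^2)/8 = 8/8 = 1, a_2 = floor((28 + 28)/1) = 56.
  m_3 = 1*56 - 28 = 28, d_3 = (792 - 28^2)/1 = 8/1 = 8: (m_3, d_3) = (m_1, d_1) = (28, 8), so from here the quotients repeat a_1, a_2; the period length is 2.
Hence the expansion of sqrt(792) is a_0 = 28 followed by the repeating block 7, 56 (period 2).

[28; (7, 56)]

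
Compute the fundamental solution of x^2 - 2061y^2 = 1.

(x, y) = (5848201, 128820)

First expand sqrt(2061) as a continued fraction. With x_i = (sqrt(2061) + m_i)/d_i and (m_0, d_0) = (0, 1): a_0 = floor(sqrt(2061)) = 45, since 45^2 = 2025 <= 2061 < 2116 = 46^2.
Iterate m_{i+1} = d_i*a_i - m_i, d_{i+1} = (2061 - m_{i+1}^2)/d_i, a_{i+1} = floor((a_0 + m_{i+1})/d_{i+1}):
  m_1 = 1*45 - 0 = 45, d_1 = (2061 - 45^2)/1 = 36/1 = 36, a_1 = floor((45 + 45)/36) = 2.
  m_2 = 36*2 - 45 = 27, d_2 = (2061 - 27^2)/36 = 1332/36 = 37, a_2 = floor((45 + 27)/37) = 1.
  m_3 = 37*1 - 27 = 10, d_3 = (2061 - 10^2)/37 = 1961/37 = 53, a_3 = floor((45 + 10)/53) = 1.
  m_4 = 53*1 - 10 = 43, d_4 = (2061 - 43^2)/53 = 212/53 = 4, a_4 = floor((45 + 43)/4) = 22.
  m_5 = 4*22 - 43 = 45, d_5 = (2061 - 45^2)/4 = 36/4 = 9, a_5 = floor((45 + 45)/9) = 10.
  m_6 = 9*10 - 45 = 45, d_6 = (2061 - 45^2)/9 = 36/9 = 4, a_6 = floor((45 + 45)/4) = 22.
  m_7 = 4*22 - 45 = 43, d_7 = (2061 - 43^2)/4 = 212/4 = 53, a_7 = floor((45 + 43)/53) = 1.
  m_8 = 53*1 - 43 = 10, d_8 = (2061 - 10^2)/53 = 1961/53 = 37, a_8 = floor((45 + 10)/37) = 1.
  m_9 = 37*1 - 10 = 27, d_9 = (2061 - 27^2)/37 = 1332/37 = 36, a_9 = floor((45 + 27)/36) = 2.
  m_10 = 36*2 - 27 = 45, d_10 = (2061 - 45^2)/36 = 36/36 = 1, a_10 = floor((45 + 45)/1) = 90.
  m_11 = 1*90 - 45 = 45, d_11 = (2061 - 45^2)/1 = 36/1 = 36: (m_11, d_11) = (m_1, d_1) = (45, 36), so from here the quotients repeat a_1, ..., a_10; the period length is 10.
So sqrt(2061) = [45; (2, 1, 1, 22, 10, 22, 1, 1, 2, 90)] with period length k = 10.
k is even, so the fundamental solution of x^2 - 2061y^2 = 1 is (p_{k-1}, q_{k-1}) = (p_9, q_9); compute convergents through index 9.
Convergents (p_i = a_i*p_{i-1} + p_{i-2}, q_i = a_i*q_{i-1} + q_{i-2} with p_{-2}=0, p_{-1}=1, q_{-2}=1, q_{-1}=0):
  i=0: a_0=45, p_0 = 45*1 + 0 = 45, q_0 = 45*0 + 1 = 1.
  i=1: a_1=2, p_1 = 2*45 + 1 = 91, q_1 = 2*1 + 0 = 2.
  i=2: a_2=1, p_2 = 1*91 + 45 = 136, q_2 = 1*2 + 1 = 3.
  i=3: a_3=1, p_3 = 1*136 + 91 = 227, q_3 = 1*3 + 2 = 5.
  i=4: a_4=22, p_4 = 22*227 + 136 = 5130, q_4 = 22*5 + 3 = 113.
  i=5: a_5=10, p_5 = 10*5130 + 227 = 51527, q_5 = 10*113 + 5 = 1135.
  i=6: a_6=22, p_6 = 22*51527 + 5130 = 1138724, q_6 = 22*1135 + 113 = 25083.
  i=7: a_7=1, p_7 = 1*1138724 + 51527 = 1190251, q_7 = 1*25083 + 1135 = 26218.
  i=8: a_8=1, p_8 = 1*1190251 + 1138724 = 2328975, q_8 = 1*26218 + 25083 = 51301.
  i=9: a_9=2, p_9 = 2*2328975 + 1190251 = 5848201, q_9 = 2*51301 + 26218 = 128820.
Check: 5848201^2 - 2061*128820^2 = 34201454936401 - 34201454936400 = 1, so (x, y) = (5848201, 128820) solves the equation, and by the theorem it is the least positive solution.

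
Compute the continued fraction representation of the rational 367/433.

[0; 1, 5, 1, 1, 3, 1, 1, 1, 2]

Run the Euclidean algorithm on 367 and 433; the successive quotients are the partial quotients a_0, a_1, ... (each step inverts the fractional part left over by the previous one):
  367 = 0*433 + 367, so a_0 = 0.
  433 = 1*367 + 66, so a_1 = 1.
  367 = 5*66 + 37, so a_2 = 5.
  66 = 1*37 + 29, so a_3 = 1.
  37 = 1*29 + 8, so a_4 = 1.
  29 = 3*8 + 5, so a_5 = 3.
  8 = 1*5 + 3, so a_6 = 1.
  5 = 1*3 + 2, so a_7 = 1.
  3 = 1*2 + 1, so a_8 = 1.
  2 = 2*1 + 0, so a_9 = 2.
The remainder reaches 0 after 10 divisions, so the expansion has 10 partial quotients, read off in order.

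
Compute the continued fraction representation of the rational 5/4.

Run the Euclidean algorithm on 5 and 4; the successive quotients are the partial quotients a_0, a_1, ... (each step inverts the fractional part left over by the previous one):
  5 = 1*4 + 1, so a_0 = 1.
  4 = 4*1 + 0, so a_1 = 4.
The remainder reaches 0 after 2 divisions, so the expansion has 2 partial quotients, read off in order.

[1; 4]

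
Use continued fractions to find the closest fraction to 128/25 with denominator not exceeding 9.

Expand x = 128/25 as a continued fraction with the Euclidean algorithm:
  128 = 5*25 + 3, so a_0 = 5.
  25 = 8*3 + 1, so a_1 = 8.
  3 = 3*1 + 0, so a_2 = 3.
so x = [5; 8, 3].
Convergents (p_i = a_i*p_{i-1} + p_{i-2}, q_i = a_i*q_{i-1} + q_{i-2} with p_{-2}=0, p_{-1}=1, q_{-2}=1, q_{-1}=0), until the denominator exceeds 9:
  i=0: a_0=5, p_0 = 5*1 + 0 = 5, q_0 = 5*0 + 1 = 1.
  i=1: a_1=8, p_1 = 8*5 + 1 = 41, q_1 = 8*1 + 0 = 8.
  i=2: a_2=3, p_2 = 3*41 + 5 = 128, q_2 = 3*8 + 1 = 25.
q_2 = 25 > 9, so the last convergent with denominator <= 9 is p_1/q_1 = 41/8.
The closest fraction with denominator <= 9 is either p_1/q_1 or the intermediate fraction (k*p_1 + p_0)/(k*q_1 + q_0) with the largest k >= 1 whose denominator stays <= 9; these approach x as k grows, and every other convergent or intermediate fraction in range is farther away.
Largest k: floor((9 - q_0)/q_1) = floor((9 - 1)/8) = 1.
That gives (1*41 + 5)/(1*8 + 1) = 46/9.
Compare the errors: |x - 41/8| = |128*8 - 41*25|/(25*8) = 1/200, and |x - 46/9| = |128*9 - 46*25|/(25*9) = 2/225.
Cross-multiplying, 1*225 = 225 < 400 = 2*200, so 1/200 is smaller: the convergent 41/8 is closer to x than 46/9.

41/8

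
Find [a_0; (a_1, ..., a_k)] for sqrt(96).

[9; (1, 3, 1, 18)]

Write x_i = (sqrt(96) + m_i)/d_i with (m_0, d_0) = (0, 1). a_0 = floor(sqrt(96)) = 9, since 9^2 = 81 <= 96 < 100 = 10^2.
Iterate m_{i+1} = d_i*a_i - m_i, d_{i+1} = (96 - m_{i+1}^2)/d_i, a_{i+1} = floor((a_0 + m_{i+1})/d_{i+1}):
  m_1 = 1*9 - 0 = 9, d_1 = (96 - 9^2)/1 = 15/1 = 15, a_1 = floor((9 + 9)/15) = 1.
  m_2 = 15*1 - 9 = 6, d_2 = (96 - 6^2)/15 = 60/15 = 4, a_2 = floor((9 + 6)/4) = 3.
  m_3 = 4*3 - 6 = 6, d_3 = (96 - 6^2)/4 = 60/4 = 15, a_3 = floor((9 + 6)/15) = 1.
  m_4 = 15*1 - 6 = 9, d_4 = (96 - 9^2)/15 = 15/15 = 1, a_4 = floor((9 + 9)/1) = 18.
  m_5 = 1*18 - 9 = 9, d_5 = (96 - 9^2)/1 = 15/1 = 15: (m_5, d_5) = (m_1, d_1) = (9, 15), so from here the quotients repeat a_1, ..., a_4; the period length is 4.
Hence the expansion of sqrt(96) is a_0 = 9 followed by the repeating block 1, 3, 1, 18 (period 4).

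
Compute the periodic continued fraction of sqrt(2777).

Write x_i = (sqrt(2777) + m_i)/d_i with (m_0, d_0) = (0, 1). a_0 = floor(sqrt(2777)) = 52, since 52^2 = 2704 <= 2777 < 2809 = 53^2.
Iterate m_{i+1} = d_i*a_i - m_i, d_{i+1} = (2777 - m_{i+1}^2)/d_i, a_{i+1} = floor((a_0 + m_{i+1})/d_{i+1}):
  m_1 = 1*52 - 0 = 52, d_1 = (2777 - 52^2)/1 = 73/1 = 73, a_1 = floor((52 + 52)/73) = 1.
  m_2 = 73*1 - 52 = 21, d_2 = (2777 - 21^2)/73 = 2336/73 = 32, a_2 = floor((52 + 21)/32) = 2.
  m_3 = 32*2 - 21 = 43, d_3 = (2777 - 43^2)/32 = 928/32 = 29, a_3 = floor((52 + 43)/29) = 3.
  m_4 = 29*3 - 43 = 44, d_4 = (2777 - 44^2)/29 = 841/29 = 29, a_4 = floor((52 + 44)/29) = 3.
  m_5 = 29*3 - 44 = 43, d_5 = (2777 - 43^2)/29 = 928/29 = 32, a_5 = floor((52 + 43)/32) = 2.
  m_6 = 32*2 - 43 = 21, d_6 = (2777 - 21^2)/32 = 2336/32 = 73, a_6 = floor((52 + 21)/73) = 1.
  m_7 = 73*1 - 21 = 52, d_7 = (2777 - 52^2)/73 = 73/73 = 1, a_7 = floor((52 + 52)/1) = 104.
  m_8 = 1*104 - 52 = 52, d_8 = (2777 - 52^2)/1 = 73/1 = 73: (m_8, d_8) = (m_1, d_1) = (52, 73), so from here the quotients repeat a_1, ..., a_7; the period length is 7.
Hence the expansion of sqrt(2777) is a_0 = 52 followed by the repeating block 1, 2, 3, 3, 2, 1, 104 (period 7).

[52; (1, 2, 3, 3, 2, 1, 104)]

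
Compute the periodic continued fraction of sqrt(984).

Write x_i = (sqrt(984) + m_i)/d_i with (m_0, d_0) = (0, 1). a_0 = floor(sqrt(984)) = 31, since 31^2 = 961 <= 984 < 1024 = 32^2.
Iterate m_{i+1} = d_i*a_i - m_i, d_{i+1} = (984 - m_{i+1}^2)/d_i, a_{i+1} = floor((a_0 + m_{i+1})/d_{i+1}):
  m_1 = 1*31 - 0 = 31, d_1 = (984 - 31^2)/1 = 23/1 = 23, a_1 = floor((31 + 31)/23) = 2.
  m_2 = 23*2 - 31 = 15, d_2 = (984 - 15^2)/23 = 759/23 = 33, a_2 = floor((31 + 15)/33) = 1.
  m_3 = 33*1 - 15 = 18, d_3 = (984 - 18^2)/33 = 660/33 = 20, a_3 = floor((31 + 18)/20) = 2.
  m_4 = 20*2 - 18 = 22, d_4 = (984 - 22^2)/20 = 500/20 = 25, a_4 = floor((31 + 22)/25) = 2.
  m_5 = 25*2 - 22 = 28, d_5 = (984 - 28^2)/25 = 200/25 = 8, a_5 = floor((31 + 28)/8) = 7.
  m_6 = 8*7 - 28 = 28, d_6 = (984 - 28^2)/8 = 200/8 = 25, a_6 = floor((31 + 28)/25) = 2.
  m_7 = 25*2 - 28 = 22, d_7 = (984 - 22^2)/25 = 500/25 = 20, a_7 = floor((31 + 22)/20) = 2.
  m_8 = 20*2 - 22 = 18, d_8 = (984 - 18^2)/20 = 660/20 = 33, a_8 = floor((31 + 18)/33) = 1.
  m_9 = 33*1 - 18 = 15, d_9 = (984 - 15^2)/33 = 759/33 = 23, a_9 = floor((31 + 15)/23) = 2.
  m_10 = 23*2 - 15 = 31, d_10 = (984 - 31^2)/23 = 23/23 = 1, a_10 = floor((31 + 31)/1) = 62.
  m_11 = 1*62 - 31 = 31, d_11 = (984 - 31^2)/1 = 23/1 = 23: (m_11, d_11) = (m_1, d_1) = (31, 23), so from here the quotients repeat a_1, ..., a_10; the period length is 10.
Hence the expansion of sqrt(984) is a_0 = 31 followed by the repeating block 2, 1, 2, 2, 7, 2, 2, 1, 2, 62 (period 10).

[31; (2, 1, 2, 2, 7, 2, 2, 1, 2, 62)]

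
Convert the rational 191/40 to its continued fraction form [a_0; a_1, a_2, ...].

[4; 1, 3, 2, 4]

Run the Euclidean algorithm on 191 and 40; the successive quotients are the partial quotients a_0, a_1, ... (each step inverts the fractional part left over by the previous one):
  191 = 4*40 + 31, so a_0 = 4.
  40 = 1*31 + 9, so a_1 = 1.
  31 = 3*9 + 4, so a_2 = 3.
  9 = 2*4 + 1, so a_3 = 2.
  4 = 4*1 + 0, so a_4 = 4.
The remainder reaches 0 after 5 divisions, so the expansion has 5 partial quotients, read off in order.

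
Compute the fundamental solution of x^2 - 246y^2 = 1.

First expand sqrt(246) as a continued fraction. With x_i = (sqrt(246) + m_i)/d_i and (m_0, d_0) = (0, 1): a_0 = floor(sqrt(246)) = 15, since 15^2 = 225 <= 246 < 256 = 16^2.
Iterate m_{i+1} = d_i*a_i - m_i, d_{i+1} = (246 - m_{i+1}^2)/d_i, a_{i+1} = floor((a_0 + m_{i+1})/d_{i+1}):
  m_1 = 1*15 - 0 = 15, d_1 = (246 - 15^2)/1 = 21/1 = 21, a_1 = floor((15 + 15)/21) = 1.
  m_2 = 21*1 - 15 = 6, d_2 = (246 - 6^2)/21 = 210/21 = 10, a_2 = floor((15 + 6)/10) = 2.
  m_3 = 10*2 - 6 = 14, d_3 = (246 - 14^2)/10 = 50/10 = 5, a_3 = floor((15 + 14)/5) = 5.
  m_4 = 5*5 - 14 = 11, d_4 = (246 - 11^2)/5 = 125/5 = 25, a_4 = floor((15 + 11)/25) = 1.
  m_5 = 25*1 - 11 = 14, d_5 = (246 - 14^2)/25 = 50/25 = 2, a_5 = floor((15 + 14)/2) = 14.
  m_6 = 2*14 - 14 = 14, d_6 = (246 - 14^2)/2 = 50/2 = 25, a_6 = floor((15 + 14)/25) = 1.
  m_7 = 25*1 - 14 = 11, d_7 = (246 - 11^2)/25 = 125/25 = 5, a_7 = floor((15 + 11)/5) = 5.
  m_8 = 5*5 - 11 = 14, d_8 = (246 - 14^2)/5 = 50/5 = 10, a_8 = floor((15 + 14)/10) = 2.
  m_9 = 10*2 - 14 = 6, d_9 = (246 - 6^2)/10 = 210/10 = 21, a_9 = floor((15 + 6)/21) = 1.
  m_10 = 21*1 - 6 = 15, d_10 = (246 - 15^2)/21 = 21/21 = 1, a_10 = floor((15 + 15)/1) = 30.
  m_11 = 1*30 - 15 = 15, d_11 = (246 - 15^2)/1 = 21/1 = 21: (m_11, d_11) = (m_1, d_1) = (15, 21), so from here the quotients repeat a_1, ..., a_10; the period length is 10.
So sqrt(246) = [15; (1, 2, 5, 1, 14, 1, 5, 2, 1, 30)] with period length k = 10.
k is even, so the fundamental solution of x^2 - 246y^2 = 1 is (p_{k-1}, q_{k-1}) = (p_9, q_9); compute convergents through index 9.
Convergents (p_i = a_i*p_{i-1} + p_{i-2}, q_i = a_i*q_{i-1} + q_{i-2} with p_{-2}=0, p_{-1}=1, q_{-2}=1, q_{-1}=0):
  i=0: a_0=15, p_0 = 15*1 + 0 = 15, q_0 = 15*0 + 1 = 1.
  i=1: a_1=1, p_1 = 1*15 + 1 = 16, q_1 = 1*1 + 0 = 1.
  i=2: a_2=2, p_2 = 2*16 + 15 = 47, q_2 = 2*1 + 1 = 3.
  i=3: a_3=5, p_3 = 5*47 + 16 = 251, q_3 = 5*3 + 1 = 16.
  i=4: a_4=1, p_4 = 1*251 + 47 = 298, q_4 = 1*16 + 3 = 19.
  i=5: a_5=14, p_5 = 14*298 + 251 = 4423, q_5 = 14*19 + 16 = 282.
  i=6: a_6=1, p_6 = 1*4423 + 298 = 4721, q_6 = 1*282 + 19 = 301.
  i=7: a_7=5, p_7 = 5*4721 + 4423 = 28028, q_7 = 5*301 + 282 = 1787.
  i=8: a_8=2, p_8 = 2*28028 + 4721 = 60777, q_8 = 2*1787 + 301 = 3875.
  i=9: a_9=1, p_9 = 1*60777 + 28028 = 88805, q_9 = 1*3875 + 1787 = 5662.
Check: 88805^2 - 246*5662^2 = 7886328025 - 7886328024 = 1, so (x, y) = (88805, 5662) solves the equation, and by the theorem it is the least positive solution.

(x, y) = (88805, 5662)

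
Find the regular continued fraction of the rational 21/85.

[0; 4, 21]

Run the Euclidean algorithm on 21 and 85; the successive quotients are the partial quotients a_0, a_1, ... (each step inverts the fractional part left over by the previous one):
  21 = 0*85 + 21, so a_0 = 0.
  85 = 4*21 + 1, so a_1 = 4.
  21 = 21*1 + 0, so a_2 = 21.
The remainder reaches 0 after 3 divisions, so the expansion has 3 partial quotients, read off in order.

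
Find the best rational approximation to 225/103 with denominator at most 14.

Expand x = 225/103 as a continued fraction with the Euclidean algorithm:
  225 = 2*103 + 19, so a_0 = 2.
  103 = 5*19 + 8, so a_1 = 5.
  19 = 2*8 + 3, so a_2 = 2.
  8 = 2*3 + 2, so a_3 = 2.
  3 = 1*2 + 1, so a_4 = 1.
  2 = 2*1 + 0, so a_5 = 2.
so x = [2; 5, 2, 2, 1, 2].
Convergents (p_i = a_i*p_{i-1} + p_{i-2}, q_i = a_i*q_{i-1} + q_{i-2} with p_{-2}=0, p_{-1}=1, q_{-2}=1, q_{-1}=0), until the denominator exceeds 14:
  i=0: a_0=2, p_0 = 2*1 + 0 = 2, q_0 = 2*0 + 1 = 1.
  i=1: a_1=5, p_1 = 5*2 + 1 = 11, q_1 = 5*1 + 0 = 5.
  i=2: a_2=2, p_2 = 2*11 + 2 = 24, q_2 = 2*5 + 1 = 11.
  i=3: a_3=2, p_3 = 2*24 + 11 = 59, q_3 = 2*11 + 5 = 27.
q_3 = 27 > 14, so the last convergent with denominator <= 14 is p_2/q_2 = 24/11.
The closest fraction with denominator <= 14 is either p_2/q_2 or the intermediate fraction (k*p_2 + p_1)/(k*q_2 + q_1) with the largest k >= 1 whose denominator stays <= 14; these approach x as k grows, and every other convergent or intermediate fraction in range is farther away.
Largest k: floor((14 - q_1)/q_2) = floor((14 - 5)/11) = 0.
Since k = 0, no intermediate fraction beyond p_2/q_2 has denominator <= 14, so the convergent 24/11 is the closest (its error is |225*11 - 24*103|/(103*11) = 3/1133).

24/11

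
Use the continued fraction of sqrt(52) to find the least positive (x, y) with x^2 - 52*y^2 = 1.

(x, y) = (649, 90)

First expand sqrt(52) as a continued fraction. With x_i = (sqrt(52) + m_i)/d_i and (m_0, d_0) = (0, 1): a_0 = floor(sqrt(52)) = 7, since 7^2 = 49 <= 52 < 64 = 8^2.
Iterate m_{i+1} = d_i*a_i - m_i, d_{i+1} = (52 - m_{i+1}^2)/d_i, a_{i+1} = floor((a_0 + m_{i+1})/d_{i+1}):
  m_1 = 1*7 - 0 = 7, d_1 = (52 - 7^2)/1 = 3/1 = 3, a_1 = floor((7 + 7)/3) = 4.
  m_2 = 3*4 - 7 = 5, d_2 = (52 - 5^2)/3 = 27/3 = 9, a_2 = floor((7 + 5)/9) = 1.
  m_3 = 9*1 - 5 = 4, d_3 = (52 - 4^2)/9 = 36/9 = 4, a_3 = floor((7 + 4)/4) = 2.
  m_4 = 4*2 - 4 = 4, d_4 = (52 - 4^2)/4 = 36/4 = 9, a_4 = floor((7 + 4)/9) = 1.
  m_5 = 9*1 - 4 = 5, d_5 = (52 - 5^2)/9 = 27/9 = 3, a_5 = floor((7 + 5)/3) = 4.
  m_6 = 3*4 - 5 = 7, d_6 = (52 - 7^2)/3 = 3/3 = 1, a_6 = floor((7 + 7)/1) = 14.
  m_7 = 1*14 - 7 = 7, d_7 = (52 - 7^2)/1 = 3/1 = 3: (m_7, d_7) = (m_1, d_1) = (7, 3), so from here the quotients repeat a_1, ..., a_6; the period length is 6.
So sqrt(52) = [7; (4, 1, 2, 1, 4, 14)] with period length k = 6.
k is even, so the fundamental solution of x^2 - 52y^2 = 1 is (p_{k-1}, q_{k-1}) = (p_5, q_5); compute convergents through index 5.
Convergents (p_i = a_i*p_{i-1} + p_{i-2}, q_i = a_i*q_{i-1} + q_{i-2} with p_{-2}=0, p_{-1}=1, q_{-2}=1, q_{-1}=0):
  i=0: a_0=7, p_0 = 7*1 + 0 = 7, q_0 = 7*0 + 1 = 1.
  i=1: a_1=4, p_1 = 4*7 + 1 = 29, q_1 = 4*1 + 0 = 4.
  i=2: a_2=1, p_2 = 1*29 + 7 = 36, q_2 = 1*4 + 1 = 5.
  i=3: a_3=2, p_3 = 2*36 + 29 = 101, q_3 = 2*5 + 4 = 14.
  i=4: a_4=1, p_4 = 1*101 + 36 = 137, q_4 = 1*14 + 5 = 19.
  i=5: a_5=4, p_5 = 4*137 + 101 = 649, q_5 = 4*19 + 14 = 90.
Check: 649^2 - 52*90^2 = 421201 - 421200 = 1, so (x, y) = (649, 90) solves the equation, and by the theorem it is the least positive solution.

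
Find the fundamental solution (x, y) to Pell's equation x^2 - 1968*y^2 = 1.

(x, y) = (29767, 671)

First expand sqrt(1968) as a continued fraction. With x_i = (sqrt(1968) + m_i)/d_i and (m_0, d_0) = (0, 1): a_0 = floor(sqrt(1968)) = 44, since 44^2 = 1936 <= 1968 < 2025 = 45^2.
Iterate m_{i+1} = d_i*a_i - m_i, d_{i+1} = (1968 - m_{i+1}^2)/d_i, a_{i+1} = floor((a_0 + m_{i+1})/d_{i+1}):
  m_1 = 1*44 - 0 = 44, d_1 = (1968 - 44^2)/1 = 32/1 = 32, a_1 = floor((44 + 44)/32) = 2.
  m_2 = 32*2 - 44 = 20, d_2 = (1968 - 20^2)/32 = 1568/32 = 49, a_2 = floor((44 + 20)/49) = 1.
  m_3 = 49*1 - 20 = 29, d_3 = (1968 - 29^2)/49 = 1127/49 = 23, a_3 = floor((44 + 29)/23) = 3.
  m_4 = 23*3 - 29 = 40, d_4 = (1968 - 40^2)/23 = 368/23 = 16, a_4 = floor((44 + 40)/16) = 5.
  m_5 = 16*5 - 40 = 40, d_5 = (1968 - 40^2)/16 = 368/16 = 23, a_5 = floor((44 + 40)/23) = 3.
  m_6 = 23*3 - 40 = 29, d_6 = (1968 - 29^2)/23 = 1127/23 = 49, a_6 = floor((44 + 29)/49) = 1.
  m_7 = 49*1 - 29 = 20, d_7 = (1968 - 20^2)/49 = 1568/49 = 32, a_7 = floor((44 + 20)/32) = 2.
  m_8 = 32*2 - 20 = 44, d_8 = (1968 - 44^2)/32 = 32/32 = 1, a_8 = floor((44 + 44)/1) = 88.
  m_9 = 1*88 - 44 = 44, d_9 = (1968 - 44^2)/1 = 32/1 = 32: (m_9, d_9) = (m_1, d_1) = (44, 32), so from here the quotients repeat a_1, ..., a_8; the period length is 8.
So sqrt(1968) = [44; (2, 1, 3, 5, 3, 1, 2, 88)] with period length k = 8.
k is even, so the fundamental solution of x^2 - 1968y^2 = 1 is (p_{k-1}, q_{k-1}) = (p_7, q_7); compute convergents through index 7.
Convergents (p_i = a_i*p_{i-1} + p_{i-2}, q_i = a_i*q_{i-1} + q_{i-2} with p_{-2}=0, p_{-1}=1, q_{-2}=1, q_{-1}=0):
  i=0: a_0=44, p_0 = 44*1 + 0 = 44, q_0 = 44*0 + 1 = 1.
  i=1: a_1=2, p_1 = 2*44 + 1 = 89, q_1 = 2*1 + 0 = 2.
  i=2: a_2=1, p_2 = 1*89 + 44 = 133, q_2 = 1*2 + 1 = 3.
  i=3: a_3=3, p_3 = 3*133 + 89 = 488, q_3 = 3*3 + 2 = 11.
  i=4: a_4=5, p_4 = 5*488 + 133 = 2573, q_4 = 5*11 + 3 = 58.
  i=5: a_5=3, p_5 = 3*2573 + 488 = 8207, q_5 = 3*58 + 11 = 185.
  i=6: a_6=1, p_6 = 1*8207 + 2573 = 10780, q_6 = 1*185 + 58 = 243.
  i=7: a_7=2, p_7 = 2*10780 + 8207 = 29767, q_7 = 2*243 + 185 = 671.
Check: 29767^2 - 1968*671^2 = 886074289 - 886074288 = 1, so (x, y) = (29767, 671) solves the equation, and by the theorem it is the least positive solution.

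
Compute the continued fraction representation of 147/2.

Run the Euclidean algorithm on 147 and 2; the successive quotients are the partial quotients a_0, a_1, ... (each step inverts the fractional part left over by the previous one):
  147 = 73*2 + 1, so a_0 = 73.
  2 = 2*1 + 0, so a_1 = 2.
The remainder reaches 0 after 2 divisions, so the expansion has 2 partial quotients, read off in order.

[73; 2]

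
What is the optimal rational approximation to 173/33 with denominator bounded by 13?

21/4

Expand x = 173/33 as a continued fraction with the Euclidean algorithm:
  173 = 5*33 + 8, so a_0 = 5.
  33 = 4*8 + 1, so a_1 = 4.
  8 = 8*1 + 0, so a_2 = 8.
so x = [5; 4, 8].
Convergents (p_i = a_i*p_{i-1} + p_{i-2}, q_i = a_i*q_{i-1} + q_{i-2} with p_{-2}=0, p_{-1}=1, q_{-2}=1, q_{-1}=0), until the denominator exceeds 13:
  i=0: a_0=5, p_0 = 5*1 + 0 = 5, q_0 = 5*0 + 1 = 1.
  i=1: a_1=4, p_1 = 4*5 + 1 = 21, q_1 = 4*1 + 0 = 4.
  i=2: a_2=8, p_2 = 8*21 + 5 = 173, q_2 = 8*4 + 1 = 33.
q_2 = 33 > 13, so the last convergent with denominator <= 13 is p_1/q_1 = 21/4.
The closest fraction with denominator <= 13 is either p_1/q_1 or the intermediate fraction (k*p_1 + p_0)/(k*q_1 + q_0) with the largest k >= 1 whose denominator stays <= 13; these approach x as k grows, and every other convergent or intermediate fraction in range is farther away.
Largest k: floor((13 - q_0)/q_1) = floor((13 - 1)/4) = 3.
That gives (3*21 + 5)/(3*4 + 1) = 68/13.
Compare the errors: |x - 21/4| = |173*4 - 21*33|/(33*4) = 1/132, and |x - 68/13| = |173*13 - 68*33|/(33*13) = 5/429.
Cross-multiplying, 1*429 = 429 < 660 = 5*132, so 1/132 is smaller: the convergent 21/4 is closer to x than 68/13.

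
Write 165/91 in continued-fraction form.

[1; 1, 4, 2, 1, 5]

Run the Euclidean algorithm on 165 and 91; the successive quotients are the partial quotients a_0, a_1, ... (each step inverts the fractional part left over by the previous one):
  165 = 1*91 + 74, so a_0 = 1.
  91 = 1*74 + 17, so a_1 = 1.
  74 = 4*17 + 6, so a_2 = 4.
  17 = 2*6 + 5, so a_3 = 2.
  6 = 1*5 + 1, so a_4 = 1.
  5 = 5*1 + 0, so a_5 = 5.
The remainder reaches 0 after 6 divisions, so the expansion has 6 partial quotients, read off in order.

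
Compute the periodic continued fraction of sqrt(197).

[14; (28)]

Write x_i = (sqrt(197) + m_i)/d_i with (m_0, d_0) = (0, 1). a_0 = floor(sqrt(197)) = 14, since 14^2 = 196 <= 197 < 225 = 15^2.
Iterate m_{i+1} = d_i*a_i - m_i, d_{i+1} = (197 - m_{i+1}^2)/d_i, a_{i+1} = floor((a_0 + m_{i+1})/d_{i+1}):
  m_1 = 1*14 - 0 = 14, d_1 = (197 - 14^2)/1 = 1/1 = 1, a_1 = floor((14 + 14)/1) = 28.
  m_2 = 1*28 - 14 = 14, d_2 = (197 - 14^2)/1 = 1/1 = 1: (m_2, d_2) = (m_1, d_1) = (14, 1), so from here the quotient a_1 repeats; the period length is 1.
Hence the expansion of sqrt(197) is a_0 = 14 followed by the repeating block 28 (period 1).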